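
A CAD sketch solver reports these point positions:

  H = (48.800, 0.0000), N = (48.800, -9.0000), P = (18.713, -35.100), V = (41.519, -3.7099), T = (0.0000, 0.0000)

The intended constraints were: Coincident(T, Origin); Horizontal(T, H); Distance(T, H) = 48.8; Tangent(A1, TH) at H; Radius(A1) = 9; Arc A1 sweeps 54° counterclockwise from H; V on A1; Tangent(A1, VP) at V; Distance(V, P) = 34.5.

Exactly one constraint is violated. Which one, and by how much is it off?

Distance(V, P) = 34.5 — off by 4.30.

T = (0.00, 0.00) ✓; T.y = 0.00, H.y = 0.00 ✓; |TH| = 48.80 ✓; ∠(NH, HT) = 90.00° ✓; |NH| = 9.000 ✓; bearing(N→V) − bearing(N→H) = 54.00° ✓; |NV| = 9.000 ✓; ∠(NV, VP) = 90.00° ✓; |VP| = 38.80 ✗.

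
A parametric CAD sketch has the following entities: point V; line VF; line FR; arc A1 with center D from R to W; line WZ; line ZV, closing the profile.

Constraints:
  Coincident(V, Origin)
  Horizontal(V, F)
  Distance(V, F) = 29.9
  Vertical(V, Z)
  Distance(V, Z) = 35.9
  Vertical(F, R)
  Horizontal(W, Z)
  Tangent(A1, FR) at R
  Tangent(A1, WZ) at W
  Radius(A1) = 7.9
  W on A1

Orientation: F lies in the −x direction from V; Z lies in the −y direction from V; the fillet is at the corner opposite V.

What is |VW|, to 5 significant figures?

42.105

The virtual corner opposite V is at (-29.900, -35.900). Since A1 is tangent to FR there, DR ⟂ FR and A1 meets WZ tangentially, so DW is at right angles to WZ, with radius 7.9, so the center D sits 7.9 in from both sides at D = (-22.000, -28.000). That places the tangent points at R = (-29.900, -28.000) on FR and W = (-22.000, -35.900) on WZ. Then |VW| = |W − V| = 42.105.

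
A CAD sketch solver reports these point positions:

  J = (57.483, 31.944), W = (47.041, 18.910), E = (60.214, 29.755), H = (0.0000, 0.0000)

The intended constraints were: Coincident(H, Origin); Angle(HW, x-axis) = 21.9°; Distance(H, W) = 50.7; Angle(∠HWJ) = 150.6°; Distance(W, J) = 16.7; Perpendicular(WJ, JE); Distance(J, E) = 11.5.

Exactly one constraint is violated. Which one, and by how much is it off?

Distance(J, E) = 11.5 — off by 8.00.

H = (0.00, 0.00) ✓; HW at 21.90° ✓; |HW| = 50.70 ✓; ∠HWJ = 150.6° ✓; |WJ| = 16.70 ✓; ∠(WJ, JE) = 90.01° ✓; |JE| = 3.500 ✗.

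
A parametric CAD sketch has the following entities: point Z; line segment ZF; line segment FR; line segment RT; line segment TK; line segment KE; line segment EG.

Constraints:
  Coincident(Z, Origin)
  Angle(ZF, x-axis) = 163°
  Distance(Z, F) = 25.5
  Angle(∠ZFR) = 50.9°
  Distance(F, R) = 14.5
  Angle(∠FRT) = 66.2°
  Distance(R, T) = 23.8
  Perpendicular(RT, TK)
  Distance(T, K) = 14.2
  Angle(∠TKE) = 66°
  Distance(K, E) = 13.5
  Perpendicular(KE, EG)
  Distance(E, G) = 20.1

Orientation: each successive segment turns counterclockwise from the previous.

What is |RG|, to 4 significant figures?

21.89

Z is at the origin; ZF runs at 163.0° with length 25.5, so F = (-24.39, 7.455). ∠ZFR = 50.9° gives FR at -67.90° from the x-axis; with |FR| = 14.5, R = (-18.93, -5.979). ∠FRT = 66.2° gives RT at 45.90° from the x-axis; with |RT| = 23.8, T = (-2.368, 11.11). RT is perpendicular to TK, so TK runs at 135.9°; with |TK| = 14.2, K = (-12.57, 20.99). ∠TKE = 66.0° gives KE at -110.1° from the x-axis; with |KE| = 13.5, E = (-17.20, 8.316). The perpendicularity gives EG at right angles to KE, so EG runs at -20.10°; with |EG| = 20.1, G = (1.671, 1.409). Then |RG| = |G − R| = 21.89.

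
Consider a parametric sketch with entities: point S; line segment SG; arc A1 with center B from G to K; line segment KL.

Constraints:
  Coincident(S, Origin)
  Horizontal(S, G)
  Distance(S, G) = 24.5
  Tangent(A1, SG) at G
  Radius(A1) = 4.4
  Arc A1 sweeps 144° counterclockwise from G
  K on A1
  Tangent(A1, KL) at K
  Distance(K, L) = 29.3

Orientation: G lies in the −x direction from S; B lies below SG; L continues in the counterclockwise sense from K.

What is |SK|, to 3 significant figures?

28.2

S is at the origin; S and G share the same y with |SG| = 24.5 and G on the −x side, so G = (-24.5, 0.00). The tangent condition forces BG to be normal to SG, so B = G + (0, -4.4) = (-24.5, -4.40). On A1, G sits at bearing 90° from B; a 144° counterclockwise sweep puts K at bearing 234°, so K = B + 4.4·(cos 234°, sin 234°) = (-27.1, -7.96). Then |SK| = |K − S| = 28.2.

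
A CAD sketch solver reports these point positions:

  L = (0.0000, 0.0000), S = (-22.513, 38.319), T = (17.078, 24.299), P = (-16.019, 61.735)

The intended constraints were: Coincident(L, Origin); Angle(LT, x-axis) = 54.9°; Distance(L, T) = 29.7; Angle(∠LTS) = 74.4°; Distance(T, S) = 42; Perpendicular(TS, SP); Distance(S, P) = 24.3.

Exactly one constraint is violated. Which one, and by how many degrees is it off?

Perpendicular(TS, SP) — off by 4.00°.

L = (0.00, 0.00) ✓; LT at 54.90° ✓; |LT| = 29.70 ✓; ∠LTS = 74.40° ✓; |TS| = 42.00 ✓; ∠(TS, SP) = 86.00° ✗; |SP| = 24.30 ✓.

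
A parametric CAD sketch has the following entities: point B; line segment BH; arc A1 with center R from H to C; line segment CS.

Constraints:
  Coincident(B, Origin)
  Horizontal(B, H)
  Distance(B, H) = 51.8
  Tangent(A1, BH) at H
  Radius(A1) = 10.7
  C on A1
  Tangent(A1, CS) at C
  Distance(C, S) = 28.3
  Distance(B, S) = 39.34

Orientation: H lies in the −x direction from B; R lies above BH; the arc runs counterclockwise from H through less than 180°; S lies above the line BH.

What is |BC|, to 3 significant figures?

43.1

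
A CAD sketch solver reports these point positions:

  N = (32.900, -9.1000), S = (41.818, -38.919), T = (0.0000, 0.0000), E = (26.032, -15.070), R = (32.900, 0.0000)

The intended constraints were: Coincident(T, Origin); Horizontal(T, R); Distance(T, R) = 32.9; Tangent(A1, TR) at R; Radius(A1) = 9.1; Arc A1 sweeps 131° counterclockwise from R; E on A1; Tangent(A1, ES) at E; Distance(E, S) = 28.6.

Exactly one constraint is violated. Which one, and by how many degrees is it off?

Tangent(A1, ES) at E — off by 7.50°.

T = (0.00, 0.00) ✓; T.y = 0.00, R.y = 0.00 ✓; |TR| = 32.90 ✓; ∠(NR, RT) = 90.00° ✓; |NR| = 9.100 ✓; bearing(N→E) − bearing(N→R) = 131.0° ✓; |NE| = 9.100 ✓; ∠(NE, ES) = 97.50° ✗; |ES| = 28.60 ✓.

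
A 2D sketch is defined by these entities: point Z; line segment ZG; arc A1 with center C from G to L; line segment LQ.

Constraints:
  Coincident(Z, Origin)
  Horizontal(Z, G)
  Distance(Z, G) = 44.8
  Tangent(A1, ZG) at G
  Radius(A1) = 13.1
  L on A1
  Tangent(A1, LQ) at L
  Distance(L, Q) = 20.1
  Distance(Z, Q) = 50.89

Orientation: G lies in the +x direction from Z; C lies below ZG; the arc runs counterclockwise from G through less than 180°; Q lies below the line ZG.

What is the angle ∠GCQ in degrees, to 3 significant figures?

159°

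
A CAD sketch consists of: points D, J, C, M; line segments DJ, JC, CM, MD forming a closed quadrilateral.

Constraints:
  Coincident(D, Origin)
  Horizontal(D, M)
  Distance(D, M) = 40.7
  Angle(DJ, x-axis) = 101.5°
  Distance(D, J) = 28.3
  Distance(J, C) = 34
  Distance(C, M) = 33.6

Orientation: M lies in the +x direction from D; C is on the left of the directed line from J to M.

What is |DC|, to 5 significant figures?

42.030

Checks: D = (0.00, 0.00) ✓; |JC| = 34.00 ✓; |CM| = 33.60 ✓.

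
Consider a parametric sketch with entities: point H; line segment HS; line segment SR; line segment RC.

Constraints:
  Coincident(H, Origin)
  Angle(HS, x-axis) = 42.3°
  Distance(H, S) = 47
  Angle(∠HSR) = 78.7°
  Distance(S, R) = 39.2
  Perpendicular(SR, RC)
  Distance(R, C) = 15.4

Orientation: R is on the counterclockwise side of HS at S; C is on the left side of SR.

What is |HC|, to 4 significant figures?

42.91

∠HSR = 78.7°, so SR runs at 42.3° + (180° − 78.7°) = 143.6° from the x-axis; with |SR| = 39.2, R = S + 39.2·(cos 143.6°, sin 143.6°) = (3.211, 54.89). The perpendicularity gives RC at right angles to SR; with |RC| = 15.4 on the left of SR, C = R + 15.4·(-0.5934, -0.8049) = (-5.928, 42.50). Then |HC| = |C − H| = 42.91.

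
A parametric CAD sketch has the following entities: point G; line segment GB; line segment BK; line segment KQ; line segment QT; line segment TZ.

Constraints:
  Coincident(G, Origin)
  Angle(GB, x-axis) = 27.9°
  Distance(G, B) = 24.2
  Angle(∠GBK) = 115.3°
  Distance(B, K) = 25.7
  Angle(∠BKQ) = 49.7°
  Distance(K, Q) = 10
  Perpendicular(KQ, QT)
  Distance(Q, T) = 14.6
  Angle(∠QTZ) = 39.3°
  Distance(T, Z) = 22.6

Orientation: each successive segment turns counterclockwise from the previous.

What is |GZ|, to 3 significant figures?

47.2

KQ ⟂ QT, so QT runs at -47.1°; with |QT| = 14.6, T = (22.8, 19.5). ∠QTZ = 39.3° gives TZ at 93.6° from the x-axis; with |TZ| = 22.6, Z = (21.4, 42.1). Then |GZ| = |Z − G| = 47.2.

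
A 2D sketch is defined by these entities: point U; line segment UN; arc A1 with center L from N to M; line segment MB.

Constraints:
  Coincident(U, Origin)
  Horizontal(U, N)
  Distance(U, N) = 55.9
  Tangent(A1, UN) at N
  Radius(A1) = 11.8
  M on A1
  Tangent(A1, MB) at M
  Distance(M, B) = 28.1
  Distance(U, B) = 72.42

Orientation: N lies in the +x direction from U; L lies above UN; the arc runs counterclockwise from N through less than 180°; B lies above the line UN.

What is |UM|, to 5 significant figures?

68.892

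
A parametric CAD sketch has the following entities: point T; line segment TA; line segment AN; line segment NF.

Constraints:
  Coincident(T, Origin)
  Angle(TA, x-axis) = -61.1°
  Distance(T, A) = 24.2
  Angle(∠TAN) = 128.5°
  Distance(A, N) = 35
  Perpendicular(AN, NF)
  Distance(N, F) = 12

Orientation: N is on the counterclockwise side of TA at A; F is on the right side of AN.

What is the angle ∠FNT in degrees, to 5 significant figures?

110.72°

T is at the origin; TA runs at -61.1° with length 24.2, so A = 24.2·(cos -61.1°, sin -61.1°) = (11.695, -21.186). ∠TAN = 128.5°, so AN runs at -61.1° + (180° − 128.5°) = -9.6000° from the x-axis; with |AN| = 35.0, N = A + 35.0·(cos -9.6000°, sin -9.6000°) = (46.205, -27.023). The perpendicularity gives NF at right angles to AN; with |NF| = 12.0 on the right of AN, F = N + 12.0·(-0.16677, -0.98600) = (44.204, -38.855). Then cos ∠FNT = NF·NT / (|NF||NT|), giving 110.72°.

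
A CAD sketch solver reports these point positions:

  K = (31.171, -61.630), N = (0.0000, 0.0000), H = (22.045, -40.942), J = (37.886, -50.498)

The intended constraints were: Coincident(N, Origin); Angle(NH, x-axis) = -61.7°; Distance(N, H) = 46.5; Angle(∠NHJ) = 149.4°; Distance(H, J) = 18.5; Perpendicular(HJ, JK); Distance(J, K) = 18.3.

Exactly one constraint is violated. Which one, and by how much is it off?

Distance(J, K) = 18.3 — off by 5.30.

N = (0.00, 0.00) ✓; NH at -61.70° ✓; |NH| = 46.50 ✓; ∠NHJ = 149.4° ✓; |HJ| = 18.50 ✓; ∠(HJ, JK) = 90.00° ✓; |JK| = 13.00 ✗.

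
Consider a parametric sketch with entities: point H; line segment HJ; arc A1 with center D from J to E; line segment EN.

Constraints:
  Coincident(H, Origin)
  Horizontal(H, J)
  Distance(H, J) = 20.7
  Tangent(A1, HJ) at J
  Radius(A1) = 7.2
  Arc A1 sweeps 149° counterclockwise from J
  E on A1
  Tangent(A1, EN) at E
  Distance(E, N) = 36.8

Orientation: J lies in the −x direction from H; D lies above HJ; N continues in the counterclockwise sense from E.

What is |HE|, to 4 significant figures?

21.62

Since A1 is tangent to HJ there, DJ ⟂ HJ, so D = J + (0, 7.2) = (-20.70, 7.200). On A1, J sits at bearing -90° from D; a 149° counterclockwise sweep puts E at bearing 59°, so E = D + 7.2·(cos 59°, sin 59°) = (-16.99, 13.37). Then |HE| = |E − H| = 21.62.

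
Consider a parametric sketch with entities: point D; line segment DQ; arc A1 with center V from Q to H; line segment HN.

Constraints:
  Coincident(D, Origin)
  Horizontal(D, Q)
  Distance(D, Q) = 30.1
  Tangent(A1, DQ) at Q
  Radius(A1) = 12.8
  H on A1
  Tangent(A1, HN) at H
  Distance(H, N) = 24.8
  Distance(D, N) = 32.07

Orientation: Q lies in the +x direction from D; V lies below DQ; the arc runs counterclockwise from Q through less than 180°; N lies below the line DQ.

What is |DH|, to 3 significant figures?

19.9

D is at the origin; D and Q share the same y with |DQ| = 30.1 and Q on the +x side, so Q = (30.1, 0.00). Since A1 is tangent to DQ there, VQ ⟂ DQ, so V = Q + (0, -12.8) = (30.1, -12.8). Since VH ⟂ HN (tangency), |VN| = √(12.8² + 24.8²) = 27.9 regardless of where H sits on A1. So N lies on both circle(D, 32.07) and circle(V, 27.9); the below-DQ intersection is N = (8.80, -30.8). H is the foot of the tangent from N: H = (18.3, -7.91).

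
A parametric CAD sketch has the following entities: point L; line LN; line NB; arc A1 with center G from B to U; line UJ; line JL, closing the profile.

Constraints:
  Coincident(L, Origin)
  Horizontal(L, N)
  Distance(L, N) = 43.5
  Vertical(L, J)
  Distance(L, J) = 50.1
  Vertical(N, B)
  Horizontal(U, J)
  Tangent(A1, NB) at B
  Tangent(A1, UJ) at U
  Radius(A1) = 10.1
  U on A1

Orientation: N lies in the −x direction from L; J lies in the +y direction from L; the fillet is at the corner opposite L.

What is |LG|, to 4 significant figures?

52.11

L is at the origin; LN is horizontal with |LN| = 43.5 and N on the −x side, so N = (-43.50, 0.000). L and J share the same x with |LJ| = 50.1 and J on the +y side, so J = (0.000, 50.10). The virtual corner opposite L is at (-43.50, 50.10). A1 meets NB tangentially, so GB is at right angles to NB and A1 meets UJ tangentially, so GU is at right angles to UJ, with radius 10.1, so the center G sits 10.1 in from both sides at G = (-33.40, 40.00). Then |LG| = |G − L| = 52.11.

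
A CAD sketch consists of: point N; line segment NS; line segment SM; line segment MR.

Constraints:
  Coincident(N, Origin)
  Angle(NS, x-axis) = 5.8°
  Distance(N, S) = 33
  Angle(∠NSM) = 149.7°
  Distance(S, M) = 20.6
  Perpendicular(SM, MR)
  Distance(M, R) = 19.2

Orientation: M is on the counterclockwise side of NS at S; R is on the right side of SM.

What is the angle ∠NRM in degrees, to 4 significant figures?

53.86°

∠NSM = 149.7°, so SM runs at 5.8° + (180° − 149.7°) = 36.10° from the x-axis; with |SM| = 20.6, M = S + 20.6·(cos 36.10°, sin 36.10°) = (49.48, 15.47). SM ⟂ MR; with |MR| = 19.2 on the right of SM, R = M + 19.2·(0.5892, -0.8080) = (60.79, -0.04110). Then cos ∠NRM = RN·RM / (|RN||RM|), giving 53.86°.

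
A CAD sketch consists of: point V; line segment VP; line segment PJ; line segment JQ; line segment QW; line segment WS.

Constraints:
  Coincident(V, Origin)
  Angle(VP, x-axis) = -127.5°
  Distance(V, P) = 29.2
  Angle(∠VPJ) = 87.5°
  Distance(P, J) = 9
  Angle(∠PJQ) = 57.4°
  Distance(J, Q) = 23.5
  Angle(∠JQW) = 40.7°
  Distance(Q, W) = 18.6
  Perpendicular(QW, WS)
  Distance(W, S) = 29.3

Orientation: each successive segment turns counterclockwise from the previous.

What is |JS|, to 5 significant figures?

13.998

V is at the origin; VP runs at -127.5° with length 29.2, so P = (-17.776, -23.166). ∠VPJ = 87.5° gives PJ at -35.000° from the x-axis; with |PJ| = 9.0, J = (-10.403, -28.328). ∠PJQ = 57.4° gives JQ at 87.600° from the x-axis; with |JQ| = 23.5, Q = (-9.4194, -4.8487). ∠JQW = 40.7° gives QW at -133.10° from the x-axis; with |QW| = 18.6, W = (-22.128, -18.430). QW is perpendicular to WS, so WS runs at -43.100°; with |WS| = 29.3, S = (-0.73452, -38.450). Then |JS| = |S − J| = 13.998.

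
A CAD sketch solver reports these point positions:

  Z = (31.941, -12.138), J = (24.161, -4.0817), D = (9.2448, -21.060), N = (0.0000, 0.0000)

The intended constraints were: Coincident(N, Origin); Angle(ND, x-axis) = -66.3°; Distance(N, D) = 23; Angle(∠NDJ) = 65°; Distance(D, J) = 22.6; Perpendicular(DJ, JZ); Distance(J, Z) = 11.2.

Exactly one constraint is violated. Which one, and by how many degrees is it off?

Perpendicular(DJ, JZ) — off by 4.70°.

N = (0.00, 0.00) ✓; ND at -66.30° ✓; |ND| = 23.00 ✓; ∠NDJ = 65.00° ✓; |DJ| = 22.60 ✓; ∠(DJ, JZ) = 94.70° ✗; |JZ| = 11.20 ✓.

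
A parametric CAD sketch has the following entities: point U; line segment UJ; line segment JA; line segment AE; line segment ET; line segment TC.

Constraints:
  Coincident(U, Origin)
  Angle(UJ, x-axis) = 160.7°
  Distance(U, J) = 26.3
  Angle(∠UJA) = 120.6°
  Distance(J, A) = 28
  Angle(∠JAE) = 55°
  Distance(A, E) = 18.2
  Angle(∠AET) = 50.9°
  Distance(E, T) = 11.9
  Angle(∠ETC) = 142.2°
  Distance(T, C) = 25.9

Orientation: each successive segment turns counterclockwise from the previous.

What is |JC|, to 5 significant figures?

31.578

U is at the origin; UJ runs at 160.7° with length 26.3, so J = (-24.822, 8.6925). ∠UJA = 120.6° gives JA at -139.90° from the x-axis; with |JA| = 28.0, A = (-46.240, -9.3429). ∠JAE = 55.0° gives AE at -14.900° from the x-axis; with |AE| = 18.2, E = (-28.652, -14.023). ∠AET = 50.9° gives ET at 114.20° from the x-axis; with |ET| = 11.9, T = (-33.530, -3.1685). ∠ETC = 142.2° gives TC at 152.00° from the x-axis; with |TC| = 25.9, C = (-56.398, 8.9908). Then |JC| = |C − J| = 31.578.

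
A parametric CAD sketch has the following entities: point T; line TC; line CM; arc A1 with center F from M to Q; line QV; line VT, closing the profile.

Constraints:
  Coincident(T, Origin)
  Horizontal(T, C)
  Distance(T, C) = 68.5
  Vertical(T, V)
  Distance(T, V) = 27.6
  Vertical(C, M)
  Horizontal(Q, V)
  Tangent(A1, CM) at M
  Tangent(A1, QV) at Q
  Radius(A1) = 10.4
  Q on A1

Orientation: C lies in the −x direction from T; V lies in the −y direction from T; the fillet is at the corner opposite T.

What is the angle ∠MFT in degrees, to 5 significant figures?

163.51°

T is at the origin; T and C share the same y with |TC| = 68.5 and C on the −x side, so C = (-68.500, 0.0000). TV is vertical with |TV| = 27.6 and V on the −y side, so V = (0.0000, -27.600). The virtual corner opposite T is at (-68.500, -27.600). Tangency of A1 to CM means the radius FM is perpendicular to CM and the tangent condition forces FQ to be normal to QV, with radius 10.4, so the center F sits 10.4 in from both sides at F = (-58.100, -17.200). That places the tangent points at M = (-68.500, -17.200) on CM and Q = (-58.100, -27.600) on QV. Then cos ∠MFT = FM·FT / (|FM||FT|), giving 163.51°.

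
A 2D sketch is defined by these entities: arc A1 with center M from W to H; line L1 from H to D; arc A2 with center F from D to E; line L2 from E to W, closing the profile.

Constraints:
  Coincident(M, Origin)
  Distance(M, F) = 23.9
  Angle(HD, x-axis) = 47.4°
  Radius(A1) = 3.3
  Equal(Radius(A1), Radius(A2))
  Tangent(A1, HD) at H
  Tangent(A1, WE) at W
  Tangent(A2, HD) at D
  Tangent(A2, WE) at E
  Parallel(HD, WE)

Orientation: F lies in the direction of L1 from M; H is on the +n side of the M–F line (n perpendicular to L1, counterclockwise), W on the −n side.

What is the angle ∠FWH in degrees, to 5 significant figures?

82.139°

M is at the origin and F lies 23.9 along u from M, so F = 23.9·u = (16.177, 17.593). Tangency of A1 to both parallel lines with radius 3.3 puts H and W at M ± 3.3·n: H = (-2.4291, 2.2337), W = (2.4291, -2.2337). Then cos ∠FWH = WF·WH / (|WF||WH|), giving 82.139°.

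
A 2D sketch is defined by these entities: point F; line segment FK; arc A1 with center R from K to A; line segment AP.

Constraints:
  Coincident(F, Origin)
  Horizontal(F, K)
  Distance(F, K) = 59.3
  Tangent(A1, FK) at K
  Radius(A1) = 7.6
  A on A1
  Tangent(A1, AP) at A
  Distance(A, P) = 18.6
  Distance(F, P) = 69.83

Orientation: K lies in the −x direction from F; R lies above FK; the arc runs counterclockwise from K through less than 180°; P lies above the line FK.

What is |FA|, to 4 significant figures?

54.59

Checks: ∠(RK, KF) = 90.00° ✓; |RK| = 7.600 ✓; |RA| = 7.600 ✓; ∠(RA, AP) = 90.00° ✓; |AP| = 18.60 ✓; |FP| = 69.83 ✓.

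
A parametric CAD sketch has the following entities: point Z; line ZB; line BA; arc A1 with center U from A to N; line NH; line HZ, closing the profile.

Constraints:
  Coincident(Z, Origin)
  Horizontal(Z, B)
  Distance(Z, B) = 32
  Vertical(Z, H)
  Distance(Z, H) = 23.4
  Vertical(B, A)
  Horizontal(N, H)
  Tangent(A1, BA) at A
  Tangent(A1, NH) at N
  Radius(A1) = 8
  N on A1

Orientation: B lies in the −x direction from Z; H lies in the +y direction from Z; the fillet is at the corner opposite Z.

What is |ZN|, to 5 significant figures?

33.520

Z is at the origin; Z and B share the same y with |ZB| = 32.0 and B on the −x side, so B = (-32.000, 0.0000). ZH is vertical with |ZH| = 23.4 and H on the +y side, so H = (0.0000, 23.400). The virtual corner opposite Z is at (-32.000, 23.400). Tangency of A1 to BA means the radius UA is perpendicular to BA and A1 meets NH tangentially, so UN is at right angles to NH, with radius 8.0, so the center U sits 8.0 in from both sides at U = (-24.000, 15.400). That places the tangent points at A = (-32.000, 15.400) on BA and N = (-24.000, 23.400) on NH. Then |ZN| = |N − Z| = 33.520.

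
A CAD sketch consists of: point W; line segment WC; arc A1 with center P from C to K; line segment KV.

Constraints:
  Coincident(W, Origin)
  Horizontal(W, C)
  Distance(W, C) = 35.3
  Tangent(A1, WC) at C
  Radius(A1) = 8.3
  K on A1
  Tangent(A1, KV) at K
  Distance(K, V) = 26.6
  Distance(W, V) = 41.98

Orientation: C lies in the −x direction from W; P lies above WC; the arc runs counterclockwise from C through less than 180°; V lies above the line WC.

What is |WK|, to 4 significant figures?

28.07

W is at the origin; W and C share the same y with |WC| = 35.3 and C on the −x side, so C = (-35.30, 0.000). Tangency of A1 to WC means the radius PC is perpendicular to WC, so P = C + (0, 8.3) = (-35.30, 8.300). Since PK ⟂ KV (tangency), |PV| = √(8.3² + 26.6²) = 27.86 regardless of where K sits on A1. So V lies on both circle(W, 41.98) and circle(P, 27.86); the above-WC intersection is V = (-24.59, 34.02). K is the foot of the tangent from V: K = (-27.04, 7.537).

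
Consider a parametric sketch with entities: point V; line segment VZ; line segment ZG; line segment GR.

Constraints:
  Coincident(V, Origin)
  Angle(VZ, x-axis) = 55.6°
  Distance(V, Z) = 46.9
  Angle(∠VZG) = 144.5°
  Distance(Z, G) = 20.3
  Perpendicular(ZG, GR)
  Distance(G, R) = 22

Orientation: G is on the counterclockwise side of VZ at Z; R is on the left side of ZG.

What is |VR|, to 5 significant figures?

58.716

V is at the origin; VZ runs at 55.6° with length 46.9, so Z = 46.9·(cos 55.6°, sin 55.6°) = (26.497, 38.698). ∠VZG = 144.5°, so ZG runs at 55.6° + (180° − 144.5°) = 91.100° from the x-axis; with |ZG| = 20.3, G = Z + 20.3·(cos 91.100°, sin 91.100°) = (26.107, 58.994). ZG is perpendicular to GR; with |GR| = 22.0 on the left of ZG, R = G + 22.0·(-0.99982, -0.019197) = (4.1113, 58.572). Then |VR| = |R − V| = 58.716.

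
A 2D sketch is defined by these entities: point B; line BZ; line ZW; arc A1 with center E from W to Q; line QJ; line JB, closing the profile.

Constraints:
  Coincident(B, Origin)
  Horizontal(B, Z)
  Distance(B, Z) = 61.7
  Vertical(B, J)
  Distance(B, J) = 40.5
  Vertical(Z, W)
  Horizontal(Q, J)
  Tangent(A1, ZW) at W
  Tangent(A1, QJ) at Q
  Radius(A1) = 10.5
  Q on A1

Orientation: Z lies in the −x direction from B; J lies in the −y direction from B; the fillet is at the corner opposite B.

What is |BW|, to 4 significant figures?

68.61

B is at the origin; B and Z share the same y with |BZ| = 61.7 and Z on the −x side, so Z = (-61.70, 0.000). B and J share the same x with |BJ| = 40.5 and J on the −y side, so J = (0.000, -40.50). The virtual corner opposite B is at (-61.70, -40.50). Tangency of A1 to ZW means the radius EW is perpendicular to ZW and the tangent condition forces EQ to be normal to QJ, with radius 10.5, so the center E sits 10.5 in from both sides at E = (-51.20, -30.00). That places the tangent points at W = (-61.70, -30.00) on ZW and Q = (-51.20, -40.50) on QJ. Then |BW| = |W − B| = 68.61.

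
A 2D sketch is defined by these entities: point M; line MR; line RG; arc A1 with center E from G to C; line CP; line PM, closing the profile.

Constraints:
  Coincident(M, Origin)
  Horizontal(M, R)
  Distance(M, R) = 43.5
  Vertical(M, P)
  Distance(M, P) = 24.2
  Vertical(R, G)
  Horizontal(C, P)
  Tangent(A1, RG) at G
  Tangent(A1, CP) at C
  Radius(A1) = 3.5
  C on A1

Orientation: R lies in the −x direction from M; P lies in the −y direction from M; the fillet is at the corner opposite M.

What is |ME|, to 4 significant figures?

45.04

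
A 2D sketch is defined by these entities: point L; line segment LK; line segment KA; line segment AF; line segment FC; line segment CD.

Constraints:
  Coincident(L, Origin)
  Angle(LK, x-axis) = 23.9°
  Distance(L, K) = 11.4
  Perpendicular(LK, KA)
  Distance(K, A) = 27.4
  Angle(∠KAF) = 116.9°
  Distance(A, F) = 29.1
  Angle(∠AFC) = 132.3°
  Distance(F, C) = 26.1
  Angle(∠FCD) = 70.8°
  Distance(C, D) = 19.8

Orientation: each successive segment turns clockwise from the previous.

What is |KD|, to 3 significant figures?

40.9

L is at the origin; LK runs at 23.9° with length 11.4, so K = (10.4, 4.62). LK ⟂ KA, so KA runs at -66.1°; with |KA| = 27.4, A = (21.5, -20.4). ∠KAF = 116.9° gives AF at -129° from the x-axis; with |AF| = 29.1, F = (3.13, -43.0). ∠AFC = 132.3° gives FC at -177° from the x-axis; with |FC| = 26.1, C = (-22.9, -44.4). ∠FCD = 70.8° gives CD at 73.9° from the x-axis; with |CD| = 19.8, D = (-17.4, -25.4). Then |KD| = |D − K| = 40.9.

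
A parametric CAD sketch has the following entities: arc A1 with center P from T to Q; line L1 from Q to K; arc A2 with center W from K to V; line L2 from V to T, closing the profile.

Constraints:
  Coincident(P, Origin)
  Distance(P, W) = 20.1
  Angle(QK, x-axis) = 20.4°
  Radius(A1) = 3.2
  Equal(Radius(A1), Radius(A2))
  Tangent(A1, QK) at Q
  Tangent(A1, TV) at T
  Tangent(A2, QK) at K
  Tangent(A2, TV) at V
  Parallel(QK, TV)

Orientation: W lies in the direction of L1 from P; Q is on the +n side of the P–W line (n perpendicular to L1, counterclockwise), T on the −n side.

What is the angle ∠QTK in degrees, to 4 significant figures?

72.34°

The slot axis is L1's direction at 20.4°, so u = (cos 20.4°, sin 20.4°) = (0.9373, 0.3486) and n = (−sin 20.4°, cos 20.4°) = (-0.3486, 0.9373). P is at the origin and W lies 20.1 along u from P, so W = 20.1·u = (18.84, 7.006). Tangency of A1 to both parallel lines with radius 3.2 puts Q and T at P ± 3.2·n: Q = (-1.115, 2.999), T = (1.115, -2.999). Equal radii place K and V the same way about W: K = W + 3.2·n = (17.72, 10.01), V = W − 3.2·n = (19.95, 4.007). Then cos ∠QTK = TQ·TK / (|TQ||TK|), giving 72.34°.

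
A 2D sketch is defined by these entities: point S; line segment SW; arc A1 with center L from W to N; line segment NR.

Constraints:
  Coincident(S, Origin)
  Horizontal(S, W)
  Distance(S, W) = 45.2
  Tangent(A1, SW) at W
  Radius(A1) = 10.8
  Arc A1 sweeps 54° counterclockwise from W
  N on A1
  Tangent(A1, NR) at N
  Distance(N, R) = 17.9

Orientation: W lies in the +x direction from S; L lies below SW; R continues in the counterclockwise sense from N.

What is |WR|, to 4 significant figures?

27.01

S is at the origin; S and W share the same y with |SW| = 45.2 and W on the +x side, so W = (45.20, 0.000). The tangent condition forces LW to be normal to SW, so L = W + (0, -10.8) = (45.20, -10.80). On A1, W sits at bearing 90° from L; a 54° counterclockwise sweep puts N at bearing 144°, so N = L + 10.8·(cos 144°, sin 144°) = (36.46, -4.452). Tangency of A1 to NR means the radius LN is perpendicular to NR, so NR runs along (−sin 144°, cos 144°); with |NR| = 17.9, R = (25.94, -18.93). Then |WR| = |R − W| = 27.01.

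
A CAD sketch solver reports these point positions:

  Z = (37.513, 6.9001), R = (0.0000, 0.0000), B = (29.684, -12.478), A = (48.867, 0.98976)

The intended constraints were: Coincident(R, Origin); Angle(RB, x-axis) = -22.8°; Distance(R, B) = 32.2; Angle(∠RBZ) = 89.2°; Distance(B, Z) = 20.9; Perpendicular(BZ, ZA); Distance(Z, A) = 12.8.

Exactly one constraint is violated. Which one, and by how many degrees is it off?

Perpendicular(BZ, ZA) — off by 5.50°.

R = (0.00, 0.00) ✓; RB at -22.80° ✓; |RB| = 32.20 ✓; ∠RBZ = 89.20° ✓; |BZ| = 20.90 ✓; ∠(BZ, ZA) = 95.50° ✗; |ZA| = 12.80 ✓.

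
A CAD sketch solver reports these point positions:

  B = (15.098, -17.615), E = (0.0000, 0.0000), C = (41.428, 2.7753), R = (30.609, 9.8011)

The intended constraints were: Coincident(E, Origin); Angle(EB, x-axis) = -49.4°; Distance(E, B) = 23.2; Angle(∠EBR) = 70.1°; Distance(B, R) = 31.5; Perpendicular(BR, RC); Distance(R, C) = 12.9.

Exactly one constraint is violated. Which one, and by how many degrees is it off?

Perpendicular(BR, RC) — off by 3.50°.

E = (0.00, 0.00) ✓; EB at -49.40° ✓; |EB| = 23.20 ✓; ∠EBR = 70.10° ✓; |BR| = 31.50 ✓; ∠(BR, RC) = 93.50° ✗; |RC| = 12.90 ✓.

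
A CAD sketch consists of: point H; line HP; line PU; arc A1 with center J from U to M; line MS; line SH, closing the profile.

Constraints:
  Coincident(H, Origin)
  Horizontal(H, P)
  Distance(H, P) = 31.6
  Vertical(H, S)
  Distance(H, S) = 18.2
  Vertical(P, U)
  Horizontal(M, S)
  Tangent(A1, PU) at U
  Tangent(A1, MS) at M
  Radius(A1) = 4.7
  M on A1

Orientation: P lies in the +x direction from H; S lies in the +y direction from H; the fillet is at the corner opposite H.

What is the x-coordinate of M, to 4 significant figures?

26.90

H is at the origin; HP is horizontal with |HP| = 31.6 and P on the +x side, so P = (31.60, 0.000). HS is vertical with |HS| = 18.2 and S on the +y side, so S = (0.000, 18.20). The virtual corner opposite H is at (31.60, 18.20). Since A1 is tangent to PU there, JU ⟂ PU and tangency of A1 to MS means the radius JM is perpendicular to MS, with radius 4.7, so the center J sits 4.7 in from both sides at J = (26.90, 13.50). That places the tangent points at U = (31.60, 13.50) on PU and M = (26.90, 18.20) on MS. So M.x = 26.90.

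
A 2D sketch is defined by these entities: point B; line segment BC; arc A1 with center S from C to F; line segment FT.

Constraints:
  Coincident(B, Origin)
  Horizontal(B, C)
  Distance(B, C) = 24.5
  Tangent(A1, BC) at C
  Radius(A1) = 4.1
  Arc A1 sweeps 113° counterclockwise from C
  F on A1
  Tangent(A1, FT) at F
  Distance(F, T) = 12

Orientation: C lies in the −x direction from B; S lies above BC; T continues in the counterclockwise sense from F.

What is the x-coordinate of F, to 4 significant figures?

-20.73

B is at the origin; BC is horizontal with |BC| = 24.5 and C on the −x side, so C = (-24.50, 0.000). Tangency of A1 to BC means the radius SC is perpendicular to BC, so S = C + (0, 4.1) = (-24.50, 4.100). On A1, C sits at bearing -90° from S; a 113° counterclockwise sweep puts F at bearing 23°, so F = S + 4.1·(cos 23°, sin 23°) = (-20.73, 5.702). So F.x = -20.73.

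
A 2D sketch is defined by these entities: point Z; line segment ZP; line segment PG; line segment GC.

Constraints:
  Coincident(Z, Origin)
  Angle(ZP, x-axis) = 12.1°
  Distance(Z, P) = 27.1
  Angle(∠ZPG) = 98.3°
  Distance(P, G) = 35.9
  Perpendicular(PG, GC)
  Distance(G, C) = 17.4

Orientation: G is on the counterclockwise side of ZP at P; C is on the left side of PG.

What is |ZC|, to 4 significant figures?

40.91

Z is at the origin; ZP runs at 12.1° with length 27.1, so P = 27.1·(cos 12.1°, sin 12.1°) = (26.50, 5.681). ∠ZPG = 98.3°, so PG runs at 12.1° + (180° − 98.3°) = 93.80° from the x-axis; with |PG| = 35.9, G = P + 35.9·(cos 93.80°, sin 93.80°) = (24.12, 41.50). PG ⟂ GC; with |GC| = 17.4 on the left of PG, C = G + 17.4·(-0.9978, -0.06627) = (6.757, 40.35). Then |ZC| = |C − Z| = 40.91.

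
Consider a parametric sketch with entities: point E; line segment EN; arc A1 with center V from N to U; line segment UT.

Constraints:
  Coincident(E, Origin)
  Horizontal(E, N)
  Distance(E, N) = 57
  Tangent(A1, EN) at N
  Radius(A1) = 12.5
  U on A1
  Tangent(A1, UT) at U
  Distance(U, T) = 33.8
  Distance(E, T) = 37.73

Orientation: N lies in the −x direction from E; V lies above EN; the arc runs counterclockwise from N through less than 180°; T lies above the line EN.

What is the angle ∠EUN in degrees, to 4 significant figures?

152.0°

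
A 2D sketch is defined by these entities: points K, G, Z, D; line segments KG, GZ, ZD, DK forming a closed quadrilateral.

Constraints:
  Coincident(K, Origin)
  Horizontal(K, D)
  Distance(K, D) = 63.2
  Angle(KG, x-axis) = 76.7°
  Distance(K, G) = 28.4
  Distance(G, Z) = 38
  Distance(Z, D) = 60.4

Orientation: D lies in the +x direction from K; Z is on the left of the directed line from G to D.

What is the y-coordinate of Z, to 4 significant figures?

53.22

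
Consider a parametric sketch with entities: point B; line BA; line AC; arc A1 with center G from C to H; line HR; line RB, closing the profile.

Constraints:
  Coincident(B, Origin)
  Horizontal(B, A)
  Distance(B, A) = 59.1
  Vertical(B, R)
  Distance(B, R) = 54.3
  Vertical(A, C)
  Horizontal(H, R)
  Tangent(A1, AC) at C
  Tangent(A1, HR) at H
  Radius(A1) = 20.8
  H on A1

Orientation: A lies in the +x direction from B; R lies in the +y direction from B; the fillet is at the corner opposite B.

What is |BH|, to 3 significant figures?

66.4

The virtual corner opposite B is at (59.1, 54.3). Since A1 is tangent to AC there, GC ⟂ AC and the tangent condition forces GH to be normal to HR, with radius 20.8, so the center G sits 20.8 in from both sides at G = (38.3, 33.5). That places the tangent points at C = (59.1, 33.5) on AC and H = (38.3, 54.3) on HR. Then |BH| = |H − B| = 66.4.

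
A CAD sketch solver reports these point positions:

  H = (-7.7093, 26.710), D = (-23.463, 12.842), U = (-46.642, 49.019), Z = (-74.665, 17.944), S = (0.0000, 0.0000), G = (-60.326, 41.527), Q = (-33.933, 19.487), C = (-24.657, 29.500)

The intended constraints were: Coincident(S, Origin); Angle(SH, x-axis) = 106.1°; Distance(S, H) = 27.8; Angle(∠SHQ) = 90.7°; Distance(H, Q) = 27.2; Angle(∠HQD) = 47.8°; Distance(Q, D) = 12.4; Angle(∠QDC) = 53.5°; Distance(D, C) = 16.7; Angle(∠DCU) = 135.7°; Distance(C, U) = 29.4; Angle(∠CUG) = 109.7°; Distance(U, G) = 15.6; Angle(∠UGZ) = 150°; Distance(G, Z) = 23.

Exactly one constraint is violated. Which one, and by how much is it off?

Distance(G, Z) = 23 — off by 4.60.

S = (0.00, 0.00) ✓; SH at 106.1° ✓; |SH| = 27.80 ✓; ∠SHQ = 90.70° ✓; |HQ| = 27.20 ✓; ∠HQD = 47.80° ✓; |QD| = 12.40 ✓; ∠QDC = 53.50° ✓; |DC| = 16.70 ✓; ∠DCU = 135.7° ✓; |CU| = 29.40 ✓; ∠CUG = 109.7° ✓; |UG| = 15.60 ✓; ∠UGZ = 150.0° ✓; |GZ| = 27.60 ✗.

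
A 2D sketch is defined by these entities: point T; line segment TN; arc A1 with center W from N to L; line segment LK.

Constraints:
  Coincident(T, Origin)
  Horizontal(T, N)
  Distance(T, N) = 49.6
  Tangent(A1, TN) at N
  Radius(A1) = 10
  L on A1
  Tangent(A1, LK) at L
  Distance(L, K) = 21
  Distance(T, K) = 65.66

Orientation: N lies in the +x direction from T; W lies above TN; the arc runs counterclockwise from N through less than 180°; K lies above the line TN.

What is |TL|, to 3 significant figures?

60.6

Checks: |WL| = 10.00 ✓; ∠(WL, LK) = 90.00° ✓; |LK| = 21.00 ✓; |TK| = 65.66 ✓.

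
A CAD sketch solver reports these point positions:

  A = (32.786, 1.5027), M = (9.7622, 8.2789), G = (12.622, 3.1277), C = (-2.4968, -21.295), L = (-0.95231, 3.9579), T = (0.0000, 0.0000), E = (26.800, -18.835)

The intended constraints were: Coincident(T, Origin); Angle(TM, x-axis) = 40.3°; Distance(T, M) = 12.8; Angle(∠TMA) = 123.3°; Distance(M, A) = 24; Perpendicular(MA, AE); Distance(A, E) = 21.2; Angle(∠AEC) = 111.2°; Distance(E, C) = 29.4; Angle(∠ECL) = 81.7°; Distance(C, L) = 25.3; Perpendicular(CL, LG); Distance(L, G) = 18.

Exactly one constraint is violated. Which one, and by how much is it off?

Distance(L, G) = 18 — off by 4.40.

T = (0.00, 0.00) ✓; TM at 40.30° ✓; |TM| = 12.80 ✓; ∠TMA = 123.3° ✓; |MA| = 24.00 ✓; ∠(MA, AE) = 90.00° ✓; |AE| = 21.20 ✓; ∠AEC = 111.2° ✓; |EC| = 29.40 ✓; ∠ECL = 81.70° ✓; |CL| = 25.30 ✓; ∠(CL, LG) = 90.00° ✓; |LG| = 13.60 ✗.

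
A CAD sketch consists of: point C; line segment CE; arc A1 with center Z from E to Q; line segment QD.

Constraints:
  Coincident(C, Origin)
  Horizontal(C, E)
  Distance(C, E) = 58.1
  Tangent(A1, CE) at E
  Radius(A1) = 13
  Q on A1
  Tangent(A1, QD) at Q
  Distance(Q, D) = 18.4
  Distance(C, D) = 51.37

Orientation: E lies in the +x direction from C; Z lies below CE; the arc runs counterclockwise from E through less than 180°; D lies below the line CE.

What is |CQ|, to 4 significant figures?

46.57

Checks: |CE| = 58.10 ✓; |ZQ| = 13.00 ✓; ∠(ZQ, QD) = 90.00° ✓; |QD| = 18.40 ✓; |CD| = 51.37 ✓.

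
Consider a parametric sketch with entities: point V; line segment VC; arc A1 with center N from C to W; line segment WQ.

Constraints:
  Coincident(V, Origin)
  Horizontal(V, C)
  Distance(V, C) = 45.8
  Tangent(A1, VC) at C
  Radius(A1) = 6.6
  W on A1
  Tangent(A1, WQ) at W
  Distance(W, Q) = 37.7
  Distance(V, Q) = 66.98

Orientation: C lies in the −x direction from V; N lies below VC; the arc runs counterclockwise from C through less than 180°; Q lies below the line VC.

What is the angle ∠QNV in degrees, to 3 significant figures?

104°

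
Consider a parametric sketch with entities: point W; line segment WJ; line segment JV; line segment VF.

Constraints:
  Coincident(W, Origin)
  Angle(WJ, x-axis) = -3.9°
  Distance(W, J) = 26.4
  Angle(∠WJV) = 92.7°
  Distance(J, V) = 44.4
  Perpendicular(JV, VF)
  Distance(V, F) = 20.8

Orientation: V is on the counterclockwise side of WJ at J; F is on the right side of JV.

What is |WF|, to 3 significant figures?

65.6

W is at the origin; WJ runs at -3.9° with length 26.4, so J = 26.4·(cos -3.9°, sin -3.9°) = (26.3, -1.80). ∠WJV = 92.7°, so JV runs at -3.9° + (180° − 92.7°) = 83.4° from the x-axis; with |JV| = 44.4, V = J + 44.4·(cos 83.4°, sin 83.4°) = (31.4, 42.3). JV ⟂ VF; with |VF| = 20.8 on the right of JV, F = V + 20.8·(0.993, -0.115) = (52.1, 39.9). Then |WF| = |F − W| = 65.6.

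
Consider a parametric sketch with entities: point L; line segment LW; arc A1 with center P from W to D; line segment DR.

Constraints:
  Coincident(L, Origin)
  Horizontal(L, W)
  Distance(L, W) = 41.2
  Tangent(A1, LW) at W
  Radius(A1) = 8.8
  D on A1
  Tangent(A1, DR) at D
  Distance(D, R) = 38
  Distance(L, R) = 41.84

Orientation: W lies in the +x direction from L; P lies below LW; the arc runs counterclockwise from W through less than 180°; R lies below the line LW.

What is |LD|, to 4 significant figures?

33.71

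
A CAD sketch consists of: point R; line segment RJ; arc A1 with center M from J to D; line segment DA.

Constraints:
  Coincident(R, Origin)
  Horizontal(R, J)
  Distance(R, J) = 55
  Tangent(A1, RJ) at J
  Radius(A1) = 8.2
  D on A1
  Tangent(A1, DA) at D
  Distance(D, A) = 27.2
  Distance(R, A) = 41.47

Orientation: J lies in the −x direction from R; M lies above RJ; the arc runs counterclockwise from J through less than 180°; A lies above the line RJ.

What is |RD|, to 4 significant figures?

48.43

Checks: |RJ| = 55.00 ✓; ∠(MJ, JR) = 90.00° ✓; |MJ| = 8.200 ✓; |MD| = 8.200 ✓; ∠(MD, DA) = 90.00° ✓; |DA| = 27.20 ✓; |RA| = 41.47 ✓.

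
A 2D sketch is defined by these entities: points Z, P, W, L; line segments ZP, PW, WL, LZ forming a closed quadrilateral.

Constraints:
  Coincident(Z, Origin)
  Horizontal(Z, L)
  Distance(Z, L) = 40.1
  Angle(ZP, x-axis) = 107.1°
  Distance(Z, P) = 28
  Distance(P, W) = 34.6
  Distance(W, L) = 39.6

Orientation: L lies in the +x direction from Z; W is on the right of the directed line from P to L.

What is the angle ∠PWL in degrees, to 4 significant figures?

96.01°

Checks: |PW| = 34.60 ✓; |WL| = 39.60 ✓.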